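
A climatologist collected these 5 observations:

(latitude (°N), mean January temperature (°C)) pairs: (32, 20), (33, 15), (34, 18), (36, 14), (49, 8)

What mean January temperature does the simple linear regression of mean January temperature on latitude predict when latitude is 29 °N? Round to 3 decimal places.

19.685

n = 5, Σx = 184, Σy = 75, Σxy = 2643, Σx² = 6966
Sxx = Σx² − (Σx)²/n = 6966 − 6771.2 = 194.8
Sxy = Σxy − (Σx)(Σy)/n = 2643 − 2760 = -117
b = Sxy/Sxx = -117/194.8 = -0.600616
a = ȳ − b·x̄ = 15 − (-0.600616)·36.8 = 37.102669
ŷ(29) = a + b·29 = 37.102669 + (-0.600616)·29 = 19.684805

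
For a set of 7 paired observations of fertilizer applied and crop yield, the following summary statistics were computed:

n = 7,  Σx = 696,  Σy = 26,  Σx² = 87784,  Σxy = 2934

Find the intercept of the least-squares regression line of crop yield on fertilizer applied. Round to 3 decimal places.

Sxx = Σx² − (Σx)²/n = 87784 − 69202.285714 = 18581.714286
Sxy = Σxy − (Σx)(Σy)/n = 2934 − 2585.142857 = 348.857143
b = Sxy/Sxx = 348.857143/18581.714286 = 0.018774
a = ȳ − b·x̄ = 3.714286 − 0.018774·99.428571 = 1.847592

1.848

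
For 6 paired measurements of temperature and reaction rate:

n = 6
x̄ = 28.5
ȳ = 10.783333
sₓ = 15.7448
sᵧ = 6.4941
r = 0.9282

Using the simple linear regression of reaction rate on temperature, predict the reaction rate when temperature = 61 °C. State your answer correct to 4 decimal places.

b = r · sᵧ/sₓ = 0.9282 · 6.4941/15.7448 = 0.382845
a = ȳ − b·x̄ = 10.783333 − 0.382845·28.5 = -0.127760
ŷ(61) = a + b·61 = -0.127760 + 0.382845·61 = 23.225807

23.2258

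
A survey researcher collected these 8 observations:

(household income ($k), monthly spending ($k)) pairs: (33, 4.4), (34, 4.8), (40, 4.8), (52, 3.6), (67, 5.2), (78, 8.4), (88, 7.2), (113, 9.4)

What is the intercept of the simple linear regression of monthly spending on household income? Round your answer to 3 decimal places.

n = 8, Σx = 505, Σy = 47.8, Σxy = 3387, Σx² = 37635
Sxx = Σx² − (Σx)²/n = 37635 − 31878.125 = 5756.875
Sxy = Σxy − (Σx)(Σy)/n = 3387 − 3017.375 = 369.625
b = Sxy/Sxx = 369.625/5756.875 = 0.064206
a = ȳ − b·x̄ = 5.975 − 0.064206·63.125 = 1.922006

1.922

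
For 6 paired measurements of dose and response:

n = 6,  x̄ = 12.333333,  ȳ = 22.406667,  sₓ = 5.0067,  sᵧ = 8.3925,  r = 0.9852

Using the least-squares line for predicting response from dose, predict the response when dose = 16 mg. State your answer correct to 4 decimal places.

b = r · sᵧ/sₓ = 0.9852 · 8.3925/5.0067 = 1.651445
a = ȳ − b·x̄ = 22.406667 − 1.651445·12.333333 = 2.038843
ŷ(16) = a + b·16 = 2.038843 + 1.651445·16 = 28.461967

28.4620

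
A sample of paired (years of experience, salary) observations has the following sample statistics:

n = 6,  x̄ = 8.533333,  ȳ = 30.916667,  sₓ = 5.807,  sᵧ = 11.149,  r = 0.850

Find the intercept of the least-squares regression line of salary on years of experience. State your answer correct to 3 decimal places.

16.991

b = r · sᵧ/sₓ = 0.85 · 11.149/5.807 = 1.631936
a = ȳ − b·x̄ = 30.916667 − 1.631936·8.533333 = 16.990817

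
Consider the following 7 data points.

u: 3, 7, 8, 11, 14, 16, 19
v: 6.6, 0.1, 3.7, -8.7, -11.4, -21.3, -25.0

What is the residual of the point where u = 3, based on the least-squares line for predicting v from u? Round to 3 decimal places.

n = 7, Σx = 78, Σy = -56, Σxy = -1021, Σx² = 1056
Sxx = Σx² − (Σx)²/n = 1056 − 869.142857 = 186.857143
Sxy = Σxy − (Σx)(Σy)/n = -1021 − (-624) = -397
b = Sxy/Sxx = -397/186.857143 = -2.124618
a = ȳ − b·x̄ = -8 − (-2.124618)·11.142857 = 15.674312
ŷ(3) = 15.674312 + (-2.124618)·3 = 9.300459
residual = y − ŷ = 6.6 − 9.300459 = -2.700459

-2.700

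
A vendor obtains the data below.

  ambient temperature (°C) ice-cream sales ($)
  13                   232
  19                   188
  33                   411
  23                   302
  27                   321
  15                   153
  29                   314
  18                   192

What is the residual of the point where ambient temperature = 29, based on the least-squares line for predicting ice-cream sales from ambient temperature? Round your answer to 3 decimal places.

n = 8, Σx = 177, Σy = 2113, Σxy = 50621, Σx² = 4267
Sxx = Σx² − (Σx)²/n = 4267 − 3916.125 = 350.875
Sxy = Σxy − (Σx)(Σy)/n = 50621 − 46750.125 = 3870.875
b = Sxy/Sxx = 3870.875/350.875 = 11.032063
a = ȳ − b·x̄ = 264.125 − 11.032063·22.125 = 20.040613
ŷ(29) = 20.040613 + 11.032063·29 = 339.970431
residual = y − ŷ = 314 − 339.970431 = -25.970431

-25.970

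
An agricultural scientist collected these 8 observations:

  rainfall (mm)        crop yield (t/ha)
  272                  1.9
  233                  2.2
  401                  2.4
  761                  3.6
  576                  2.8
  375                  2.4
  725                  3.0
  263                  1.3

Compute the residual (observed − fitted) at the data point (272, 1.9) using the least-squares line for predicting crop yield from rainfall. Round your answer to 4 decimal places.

n = 8, Σx = 3606, Σy = 19.6, Σxy = 9761.1, Σx² = 1935390
Sxx = Σx² − (Σx)²/n = 1935390 − 1625404.5 = 309985.5
Sxy = Σxy − (Σx)(Σy)/n = 9761.1 − 8834.7 = 926.4
b = Sxy/Sxx = 926.4/309985.5 = 0.002989
a = ȳ − b·x̄ = 2.45 − 0.002989·450.75 = 1.102922
ŷ(272) = 1.102922 + 0.002989·272 = 1.915801
residual = y − ŷ = 1.9 − 1.915801 = -0.015801

-0.0158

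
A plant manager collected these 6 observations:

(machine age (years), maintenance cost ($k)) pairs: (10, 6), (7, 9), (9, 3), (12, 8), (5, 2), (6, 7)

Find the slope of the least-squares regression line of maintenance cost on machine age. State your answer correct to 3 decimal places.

n = 6, Σx = 49, Σy = 35, Σxy = 298, Σx² = 435
Sxx = Σx² − (Σx)²/n = 435 − 400.166667 = 34.833333
Sxy = Σxy − (Σx)(Σy)/n = 298 − 285.833333 = 12.166667
b = Sxy/Sxx = 12.166667/34.833333 = 0.349282

0.349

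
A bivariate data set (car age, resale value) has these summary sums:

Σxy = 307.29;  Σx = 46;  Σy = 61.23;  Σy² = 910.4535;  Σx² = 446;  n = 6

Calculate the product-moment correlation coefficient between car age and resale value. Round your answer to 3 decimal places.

-0.993

Sxx = Σx² − (Σx)²/n = 446 − 352.666667 = 93.333333
Sxy = Σxy − (Σx)(Σy)/n = 307.29 − 469.43 = -162.14
Syy = Σy² − (Σy)²/n = 910.4535 − 624.85215 = 285.60135
r = Sxy/√(Sxx·Syy) = -162.14/√(26656.126) = -162.14/163.267039 = -0.993097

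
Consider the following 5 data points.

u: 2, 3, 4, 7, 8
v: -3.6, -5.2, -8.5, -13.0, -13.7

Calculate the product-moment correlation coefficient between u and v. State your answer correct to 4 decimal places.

-0.9871

n = 5, Σx = 24, Σy = -44, Σxy = -257.4, Σx² = 142, Σy² = 468.94
Sxx = Σx² − (Σx)²/n = 142 − 115.2 = 26.8
Sxy = Σxy − (Σx)(Σy)/n = -257.4 − (-211.2) = -46.2
Syy = Σy² − (Σy)²/n = 468.94 − 387.2 = 81.74
r = Sxy/√(Sxx·Syy) = -46.2/√(2190.632) = -46.2/46.804188 = -0.987091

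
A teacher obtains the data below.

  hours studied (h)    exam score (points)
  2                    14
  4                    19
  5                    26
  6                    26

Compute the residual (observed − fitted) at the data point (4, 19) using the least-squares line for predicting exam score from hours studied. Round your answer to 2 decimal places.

-1.43

n = 4, Σx = 17, Σy = 85, Σxy = 390, Σx² = 81
Sxx = Σx² − (Σx)²/n = 81 − 72.25 = 8.75
Sxy = Σxy − (Σx)(Σy)/n = 390 − 361.25 = 28.75
b = Sxy/Sxx = 28.75/8.75 = 3.285714
a = ȳ − b·x̄ = 21.25 − 3.285714·4.25 = 7.285714
ŷ(4) = 7.285714 + 3.285714·4 = 20.428571
residual = y − ŷ = 19 − 20.428571 = -1.428571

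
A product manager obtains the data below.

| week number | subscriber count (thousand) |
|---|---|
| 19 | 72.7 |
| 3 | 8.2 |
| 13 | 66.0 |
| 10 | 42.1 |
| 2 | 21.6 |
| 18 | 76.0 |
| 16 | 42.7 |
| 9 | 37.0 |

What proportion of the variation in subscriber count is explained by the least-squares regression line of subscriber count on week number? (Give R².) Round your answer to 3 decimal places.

0.814

n = 8, Σx = 90, Σy = 366.3, Σxy = 5112.3, Σx² = 1304, Σy² = 20915.79
Sxx = Σx² − (Σx)²/n = 1304 − 1012.5 = 291.5
Sxy = Σxy − (Σx)(Σy)/n = 5112.3 − 4120.875 = 991.425
Syy = Σy² − (Σy)²/n = 20915.79 − 16771.96125 = 4143.82875
R² = Sxy²/(Sxx·Syy) = (991.425)²/(291.5·4143.82875) = 0.813728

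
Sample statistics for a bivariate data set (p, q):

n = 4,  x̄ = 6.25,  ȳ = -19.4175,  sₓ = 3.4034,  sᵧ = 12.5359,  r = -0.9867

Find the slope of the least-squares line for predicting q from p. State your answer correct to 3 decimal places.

b = r · sᵧ/sₓ = -0.9867 · 12.5359/3.4034 = -3.634358

-3.634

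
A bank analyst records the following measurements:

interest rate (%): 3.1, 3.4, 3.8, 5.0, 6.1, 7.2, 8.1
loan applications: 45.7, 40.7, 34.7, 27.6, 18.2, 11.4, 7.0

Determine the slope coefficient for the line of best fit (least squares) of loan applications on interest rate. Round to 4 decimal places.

n = 7, Σx = 36.7, Σy = 185.3, Σxy = 799.71, Σx² = 215.27
Sxx = Σx² − (Σx)²/n = 215.27 − 192.412857 = 22.857143
Sxy = Σxy − (Σx)(Σy)/n = 799.71 − 971.501429 = -171.791429
b = Sxy/Sxx = -171.791429/22.857143 = -7.515875

-7.5159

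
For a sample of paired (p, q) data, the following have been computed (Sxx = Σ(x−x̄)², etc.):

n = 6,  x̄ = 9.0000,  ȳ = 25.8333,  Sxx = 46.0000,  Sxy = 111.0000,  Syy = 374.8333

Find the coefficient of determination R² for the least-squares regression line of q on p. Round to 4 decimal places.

0.7146

R² = Sxy²/(Sxx·Syy) = (111)²/(46·374.8333) = 0.714579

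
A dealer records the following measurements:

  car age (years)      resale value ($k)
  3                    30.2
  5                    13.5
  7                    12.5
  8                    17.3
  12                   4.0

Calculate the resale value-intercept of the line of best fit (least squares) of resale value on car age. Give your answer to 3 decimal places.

n = 5, Σx = 35, Σy = 77.5, Σxy = 432, Σx² = 291
Sxx = Σx² − (Σx)²/n = 291 − 245 = 46
Sxy = Σxy − (Σx)(Σy)/n = 432 − 542.5 = -110.5
b = Sxy/Sxx = -110.5/46 = -2.402174
a = ȳ − b·x̄ = 15.5 − (-2.402174)·7 = 32.315217

32.315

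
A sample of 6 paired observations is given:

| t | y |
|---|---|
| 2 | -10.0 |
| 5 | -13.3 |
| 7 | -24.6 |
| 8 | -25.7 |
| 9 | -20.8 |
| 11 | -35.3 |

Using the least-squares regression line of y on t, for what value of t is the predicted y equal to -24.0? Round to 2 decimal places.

7.90

n = 6, Σx = 42, Σy = -129.7, Σxy = -1039.8, Σx² = 344
Sxx = Σx² − (Σx)²/n = 344 − 294 = 50
Sxy = Σxy − (Σx)(Σy)/n = -1039.8 − (-907.9) = -131.9
b = Sxy/Sxx = -131.9/50 = -2.638
a = ȳ − b·x̄ = -21.616667 − (-2.638)·7 = -3.150667
Set a + b·x = -24.0: x = (-24.0 − (-3.150667)) / (-2.638) = 7.903462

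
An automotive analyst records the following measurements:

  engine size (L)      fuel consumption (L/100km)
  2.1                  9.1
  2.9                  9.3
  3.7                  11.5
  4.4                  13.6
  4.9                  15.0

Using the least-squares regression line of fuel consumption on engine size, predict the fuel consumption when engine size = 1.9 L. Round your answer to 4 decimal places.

7.8951

n = 5, Σx = 18, Σy = 58.5, Σxy = 221.97, Σx² = 69.88
Sxx = Σx² − (Σx)²/n = 69.88 − 64.8 = 5.08
Sxy = Σxy − (Σx)(Σy)/n = 221.97 − 210.6 = 11.37
b = Sxy/Sxx = 11.37/5.08 = 2.238189
a = ȳ − b·x̄ = 11.7 − 2.238189·3.6 = 3.642520
ŷ(1.9) = a + b·1.9 = 3.642520 + 2.238189·1.9 = 7.895079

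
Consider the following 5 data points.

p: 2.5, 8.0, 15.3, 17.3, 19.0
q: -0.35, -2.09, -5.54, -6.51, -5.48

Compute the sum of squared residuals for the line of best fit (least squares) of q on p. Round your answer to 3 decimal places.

1.707

n = 5, Σx = 62.1, Σy = -19.97, Σxy = -319.1, Σx² = 964.63, Σy² = 107.5927
Sxx = Σx² − (Σx)²/n = 964.63 − 771.282 = 193.348
Sxy = Σxy − (Σx)(Σy)/n = -319.1 − (-248.0274) = -71.0726
Syy = Σy² − (Σy)²/n = 107.5927 − 79.76018 = 27.83252
b = Sxy/Sxx = -71.0726/193.348 = -0.367589
SSE = Syy − b·Sxy = 27.83252 − (-0.367589)·(-71.0726) = 1.707013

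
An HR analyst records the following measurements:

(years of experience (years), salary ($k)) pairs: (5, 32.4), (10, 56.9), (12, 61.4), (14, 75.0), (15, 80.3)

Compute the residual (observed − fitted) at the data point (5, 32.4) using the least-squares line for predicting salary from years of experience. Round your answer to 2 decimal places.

0.33

n = 5, Σx = 56, Σy = 306, Σxy = 3722.3, Σx² = 690
Sxx = Σx² − (Σx)²/n = 690 − 627.2 = 62.8
Sxy = Σxy − (Σx)(Σy)/n = 3722.3 − 3427.2 = 295.1
b = Sxy/Sxx = 295.1/62.8 = 4.699045
a = ȳ − b·x̄ = 61.2 − 4.699045·11.2 = 8.570701
ŷ(5) = 8.570701 + 4.699045·5 = 32.065924
residual = y − ŷ = 32.4 − 32.065924 = 0.334076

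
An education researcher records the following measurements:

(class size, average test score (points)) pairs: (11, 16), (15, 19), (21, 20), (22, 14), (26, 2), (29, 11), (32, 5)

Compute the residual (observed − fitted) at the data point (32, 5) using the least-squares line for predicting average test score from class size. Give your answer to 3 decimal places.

n = 7, Σx = 156, Σy = 87, Σxy = 1720, Σx² = 3812
Sxx = Σx² − (Σx)²/n = 3812 − 3476.571429 = 335.428571
Sxy = Σxy − (Σx)(Σy)/n = 1720 − 1938.857143 = -218.857143
b = Sxy/Sxx = -218.857143/335.428571 = -0.652470
a = ȳ − b·x̄ = 12.428571 − (-0.652470)·22.285714 = 26.969336
ŷ(32) = 26.969336 + (-0.652470)·32 = 6.090290
residual = y − ŷ = 5 − 6.090290 = -1.090290

-1.090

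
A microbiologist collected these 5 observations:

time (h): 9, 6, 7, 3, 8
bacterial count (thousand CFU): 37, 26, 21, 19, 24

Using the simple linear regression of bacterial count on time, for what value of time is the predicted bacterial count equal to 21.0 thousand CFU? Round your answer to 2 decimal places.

4.61

n = 5, Σx = 33, Σy = 127, Σxy = 885, Σx² = 239
Sxx = Σx² − (Σx)²/n = 239 − 217.8 = 21.2
Sxy = Σxy − (Σx)(Σy)/n = 885 − 838.2 = 46.8
b = Sxy/Sxx = 46.8/21.2 = 2.207547
a = ȳ − b·x̄ = 25.4 − 2.207547·6.6 = 10.830189
Set a + b·x = 21.0: x = (21.0 − 10.830189) / 2.207547 = 4.606838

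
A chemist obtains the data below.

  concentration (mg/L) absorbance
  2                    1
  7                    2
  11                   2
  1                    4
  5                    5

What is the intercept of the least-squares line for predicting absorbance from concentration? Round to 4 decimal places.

3.2654

n = 5, Σx = 26, Σy = 14, Σxy = 67, Σx² = 200
Sxx = Σx² − (Σx)²/n = 200 − 135.2 = 64.8
Sxy = Σxy − (Σx)(Σy)/n = 67 − 72.8 = -5.8
b = Sxy/Sxx = -5.8/64.8 = -0.089506
a = ȳ − b·x̄ = 2.8 − (-0.089506)·5.2 = 3.265432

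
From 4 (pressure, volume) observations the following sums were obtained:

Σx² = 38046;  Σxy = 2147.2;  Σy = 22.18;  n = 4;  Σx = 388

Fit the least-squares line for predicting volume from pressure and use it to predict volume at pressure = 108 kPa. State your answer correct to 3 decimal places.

Sxx = Σx² − (Σx)²/n = 38046 − 37636 = 410
Sxy = Σxy − (Σx)(Σy)/n = 2147.2 − 2151.46 = -4.26
b = Sxy/Sxx = -4.26/410 = -0.010390
a = ȳ − b·x̄ = 5.545 − (-0.010390)·97 = 6.552854
ŷ(108) = a + b·108 = 6.552854 + (-0.010390)·108 = 5.430707

5.431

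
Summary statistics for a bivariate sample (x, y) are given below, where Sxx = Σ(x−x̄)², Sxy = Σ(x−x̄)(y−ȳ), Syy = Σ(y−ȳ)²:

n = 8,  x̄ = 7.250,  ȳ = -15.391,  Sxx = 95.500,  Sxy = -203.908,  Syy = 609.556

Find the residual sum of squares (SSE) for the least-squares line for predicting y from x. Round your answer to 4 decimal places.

174.1793

b = Sxy/Sxx = -203.908/95.5 = -2.135162
SSE = Syy − b·Sxy = 609.556 − (-2.135162)·(-203.908) = 174.179325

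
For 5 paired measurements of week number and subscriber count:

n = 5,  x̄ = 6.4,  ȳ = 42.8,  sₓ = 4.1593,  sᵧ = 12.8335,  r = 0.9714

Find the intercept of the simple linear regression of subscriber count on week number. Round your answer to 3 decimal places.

b = r · sᵧ/sₓ = 0.9714 · 12.8335/4.1593 = 2.997250
a = ȳ − b·x̄ = 42.8 − 2.997250·6.4 = 23.617600

23.618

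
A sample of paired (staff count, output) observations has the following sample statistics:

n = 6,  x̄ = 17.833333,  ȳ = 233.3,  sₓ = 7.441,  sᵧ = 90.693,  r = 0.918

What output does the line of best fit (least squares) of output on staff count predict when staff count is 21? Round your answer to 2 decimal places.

b = r · sᵧ/sₓ = 0.918 · 90.693/7.441 = 11.188842
a = ȳ − b·x̄ = 233.3 − 11.188842·17.833333 = 33.765653
ŷ(21) = a + b·21 = 33.765653 + 11.188842·21 = 268.731337

268.73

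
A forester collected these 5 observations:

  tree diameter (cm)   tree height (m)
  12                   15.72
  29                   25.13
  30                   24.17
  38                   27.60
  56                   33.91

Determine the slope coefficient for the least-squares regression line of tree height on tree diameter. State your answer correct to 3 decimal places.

0.407

n = 5, Σx = 165, Σy = 126.53, Σxy = 4590.27, Σx² = 6465
Sxx = Σx² − (Σx)²/n = 6465 − 5445 = 1020
Sxy = Σxy − (Σx)(Σy)/n = 4590.27 − 4175.49 = 414.78
b = Sxy/Sxx = 414.78/1020 = 0.406647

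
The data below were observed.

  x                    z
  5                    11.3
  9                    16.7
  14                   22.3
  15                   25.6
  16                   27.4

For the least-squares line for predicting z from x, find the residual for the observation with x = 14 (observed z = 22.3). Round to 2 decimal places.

-1.46

n = 5, Σx = 59, Σy = 103.3, Σxy = 1341.4, Σx² = 783
Sxx = Σx² − (Σx)²/n = 783 − 696.2 = 86.8
Sxy = Σxy − (Σx)(Σy)/n = 1341.4 − 1218.94 = 122.46
b = Sxy/Sxx = 122.46/86.8 = 1.410829
a = ȳ − b·x̄ = 20.66 − 1.410829·11.8 = 4.012212
ŷ(14) = 4.012212 + 1.410829·14 = 23.763825
residual = y − ŷ = 22.3 − 23.763825 = -1.463825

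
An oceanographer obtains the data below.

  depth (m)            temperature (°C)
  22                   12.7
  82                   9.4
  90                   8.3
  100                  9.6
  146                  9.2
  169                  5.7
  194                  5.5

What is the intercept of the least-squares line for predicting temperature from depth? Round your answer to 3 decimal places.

n = 7, Σx = 803, Σy = 60.4, Σxy = 6130.7, Σx² = 112821
Sxx = Σx² − (Σx)²/n = 112821 − 92115.571429 = 20705.428571
Sxy = Σxy − (Σx)(Σy)/n = 6130.7 − 6928.742857 = -798.042857
b = Sxy/Sxx = -798.042857/20705.428571 = -0.038543
a = ȳ − b·x̄ = 8.628571 − (-0.038543)·114.714286 = 13.049968

13.050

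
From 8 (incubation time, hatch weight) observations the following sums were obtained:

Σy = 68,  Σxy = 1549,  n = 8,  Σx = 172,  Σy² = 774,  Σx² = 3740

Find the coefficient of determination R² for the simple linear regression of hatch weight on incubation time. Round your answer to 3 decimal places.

Sxx = Σx² − (Σx)²/n = 3740 − 3698 = 42
Sxy = Σxy − (Σx)(Σy)/n = 1549 − 1462 = 87
Syy = Σy² − (Σy)²/n = 774 − 578 = 196
R² = Sxy²/(Sxx·Syy) = (87)²/(42·196) = 0.919461

0.919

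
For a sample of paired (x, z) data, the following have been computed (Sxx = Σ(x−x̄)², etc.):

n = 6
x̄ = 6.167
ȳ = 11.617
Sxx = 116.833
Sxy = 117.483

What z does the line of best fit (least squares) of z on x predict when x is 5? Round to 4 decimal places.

b = Sxy/Sxx = 117.483/116.833 = 1.005563
a = ȳ − b·x̄ = 11.617 − 1.005563·6.167 = 5.415690
ŷ(5) = a + b·5 = 5.415690 + 1.005563·5 = 10.443507

10.4435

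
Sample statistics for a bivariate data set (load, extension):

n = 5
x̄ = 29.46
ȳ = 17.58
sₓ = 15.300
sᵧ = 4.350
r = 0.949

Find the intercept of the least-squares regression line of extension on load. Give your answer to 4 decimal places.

b = r · sᵧ/sₓ = 0.949 · 4.35/15.3 = 0.269814
a = ȳ − b·x̄ = 17.58 − 0.269814·29.46 = 9.631288

9.6313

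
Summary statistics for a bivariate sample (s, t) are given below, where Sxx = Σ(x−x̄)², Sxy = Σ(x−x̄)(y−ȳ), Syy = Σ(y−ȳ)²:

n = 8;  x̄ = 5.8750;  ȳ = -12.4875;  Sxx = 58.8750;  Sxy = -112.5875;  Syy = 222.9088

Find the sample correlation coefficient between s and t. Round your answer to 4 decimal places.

-0.9828

r = Sxy/√(Sxx·Syy) = -112.5875/√(13123.7556) = -112.5875/114.558961 = -0.982791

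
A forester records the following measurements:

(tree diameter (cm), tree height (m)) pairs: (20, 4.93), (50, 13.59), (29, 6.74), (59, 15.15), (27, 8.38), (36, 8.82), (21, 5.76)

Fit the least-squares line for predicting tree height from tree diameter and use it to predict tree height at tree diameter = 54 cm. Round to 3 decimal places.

14.071

n = 7, Σx = 242, Σy = 63.37, Σxy = 2532.15, Σx² = 9688
Sxx = Σx² − (Σx)²/n = 9688 − 8366.285714 = 1321.714286
Sxy = Σxy − (Σx)(Σy)/n = 2532.15 − 2190.791429 = 341.358571
b = Sxy/Sxx = 341.358571/1321.714286 = 0.258270
a = ȳ − b·x̄ = 9.052857 − 0.258270·34.571429 = 0.124109
ŷ(54) = a + b·54 = 0.124109 + 0.258270·54 = 14.070666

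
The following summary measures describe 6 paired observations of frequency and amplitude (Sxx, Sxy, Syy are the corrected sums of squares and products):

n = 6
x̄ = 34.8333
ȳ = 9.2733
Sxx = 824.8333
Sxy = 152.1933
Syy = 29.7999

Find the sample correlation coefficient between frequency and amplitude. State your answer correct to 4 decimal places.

r = Sxy/√(Sxx·Syy) = 152.1933/√(24579.949857) = 152.1933/156.779941 = 0.970745

0.9707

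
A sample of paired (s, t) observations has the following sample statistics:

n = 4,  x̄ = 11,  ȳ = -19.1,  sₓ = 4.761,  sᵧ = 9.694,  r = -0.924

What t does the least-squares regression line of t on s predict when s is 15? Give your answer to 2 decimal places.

-26.63

b = r · sᵧ/sₓ = -0.924 · 9.694/4.761 = -1.881381
a = ȳ − b·x̄ = -19.1 − (-1.881381)·11 = 1.595193
ŷ(15) = a + b·15 = 1.595193 + (-1.881381)·15 = -26.625525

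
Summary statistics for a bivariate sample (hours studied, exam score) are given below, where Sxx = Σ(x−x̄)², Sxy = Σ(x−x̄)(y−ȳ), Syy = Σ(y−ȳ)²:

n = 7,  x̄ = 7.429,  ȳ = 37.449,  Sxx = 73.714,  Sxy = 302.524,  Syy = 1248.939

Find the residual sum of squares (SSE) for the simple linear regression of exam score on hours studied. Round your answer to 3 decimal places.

7.373

b = Sxy/Sxx = 302.524/73.714 = 4.104024
SSE = Syy − b·Sxy = 1248.939 − 4.104024·302.524 = 7.373347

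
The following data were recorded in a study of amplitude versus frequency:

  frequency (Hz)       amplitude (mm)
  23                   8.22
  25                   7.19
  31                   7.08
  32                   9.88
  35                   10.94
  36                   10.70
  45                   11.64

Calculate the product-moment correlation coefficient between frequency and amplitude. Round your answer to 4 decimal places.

n = 7, Σx = 227, Σy = 65.65, Σxy = 2196.35, Σx² = 7685, Σy² = 636.6685
Sxx = Σx² − (Σx)²/n = 7685 − 7361.285714 = 323.714286
Sxy = Σxy − (Σx)(Σy)/n = 2196.35 − 2128.935714 = 67.414286
Syy = Σy² − (Σy)²/n = 636.6685 − 615.703214 = 20.965286
r = Sxy/√(Sxx·Syy) = 67.414286/√(6786.762490) = 67.414286/82.381809 = 0.818315

0.8183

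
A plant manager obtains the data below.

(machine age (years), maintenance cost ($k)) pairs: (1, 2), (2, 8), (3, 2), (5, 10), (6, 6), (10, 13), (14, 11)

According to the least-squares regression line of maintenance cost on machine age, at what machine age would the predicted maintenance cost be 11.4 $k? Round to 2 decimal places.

11.67

n = 7, Σx = 41, Σy = 52, Σxy = 394, Σx² = 371
Sxx = Σx² − (Σx)²/n = 371 − 240.142857 = 130.857143
Sxy = Σxy − (Σx)(Σy)/n = 394 − 304.571429 = 89.428571
b = Sxy/Sxx = 89.428571/130.857143 = 0.683406
a = ȳ − b·x̄ = 7.428571 − 0.683406·5.857143 = 3.425764
Set a + b·x = 11.4: x = (11.4 − 3.425764) / 0.683406 = 11.668371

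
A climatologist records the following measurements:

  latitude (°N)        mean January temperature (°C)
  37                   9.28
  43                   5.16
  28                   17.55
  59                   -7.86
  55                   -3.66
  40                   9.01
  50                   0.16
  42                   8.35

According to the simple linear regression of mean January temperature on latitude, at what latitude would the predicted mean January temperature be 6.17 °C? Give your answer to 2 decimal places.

n = 8, Σx = 354, Σy = 37.99, Σxy = 1110.7, Σx² = 16372
Sxx = Σx² − (Σx)²/n = 16372 − 15664.5 = 707.5
Sxy = Σxy − (Σx)(Σy)/n = 1110.7 − 1681.0575 = -570.3575
b = Sxy/Sxx = -570.3575/707.5 = -0.806159
a = ȳ − b·x̄ = 4.74875 − (-0.806159)·44.25 = 40.421286
Set a + b·x = 6.17: x = (6.17 − 40.421286) / (-0.806159) = 42.487010

42.49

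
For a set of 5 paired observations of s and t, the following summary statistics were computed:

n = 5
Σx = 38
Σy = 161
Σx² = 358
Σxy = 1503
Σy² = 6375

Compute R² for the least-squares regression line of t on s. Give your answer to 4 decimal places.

Sxx = Σx² − (Σx)²/n = 358 − 288.8 = 69.2
Sxy = Σxy − (Σx)(Σy)/n = 1503 − 1223.6 = 279.4
Syy = Σy² − (Σy)²/n = 6375 − 5184.2 = 1190.8
R² = Sxy²/(Sxx·Syy) = (279.4)²/(69.2·1190.8) = 0.947344

0.9473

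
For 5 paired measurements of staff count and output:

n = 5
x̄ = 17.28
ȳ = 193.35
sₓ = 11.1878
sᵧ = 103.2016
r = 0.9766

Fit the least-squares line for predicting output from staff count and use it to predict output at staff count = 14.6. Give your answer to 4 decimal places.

169.2069

b = r · sᵧ/sₓ = 0.9766 · 103.2016/11.1878 = 9.008624
a = ȳ − b·x̄ = 193.35 − 9.008624·17.28 = 37.680979
ŷ(14.6) = a + b·14.6 = 37.680979 + 9.008624·14.6 = 169.206888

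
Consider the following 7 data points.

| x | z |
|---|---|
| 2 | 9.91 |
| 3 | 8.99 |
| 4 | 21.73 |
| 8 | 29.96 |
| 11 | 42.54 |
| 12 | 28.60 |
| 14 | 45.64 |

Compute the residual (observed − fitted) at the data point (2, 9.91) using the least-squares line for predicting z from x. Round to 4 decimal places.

n = 7, Σx = 54, Σy = 187.37, Σxy = 1823.49, Σx² = 554
Sxx = Σx² − (Σx)²/n = 554 − 416.571429 = 137.428571
Sxy = Σxy − (Σx)(Σy)/n = 1823.49 − 1445.425714 = 378.064286
b = Sxy/Sxx = 378.064286/137.428571 = 2.750988
a = ȳ − b·x̄ = 26.767143 − 2.750988·7.714286 = 5.545239
ŷ(2) = 5.545239 + 2.750988·2 = 11.047214
residual = y − ŷ = 9.91 − 11.047214 = -1.137214

-1.1372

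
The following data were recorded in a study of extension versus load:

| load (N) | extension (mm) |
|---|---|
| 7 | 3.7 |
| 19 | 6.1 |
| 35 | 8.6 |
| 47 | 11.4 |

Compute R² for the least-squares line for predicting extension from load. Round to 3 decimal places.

n = 4, Σx = 108, Σy = 29.8, Σxy = 978.6, Σx² = 3844, Σy² = 254.82
Sxx = Σx² − (Σx)²/n = 3844 − 2916 = 928
Sxy = Σxy − (Σx)(Σy)/n = 978.6 − 804.6 = 174
Syy = Σy² − (Σy)²/n = 254.82 − 222.01 = 32.81
R² = Sxy²/(Sxx·Syy) = (174)²/(928·32.81) = 0.994361

0.994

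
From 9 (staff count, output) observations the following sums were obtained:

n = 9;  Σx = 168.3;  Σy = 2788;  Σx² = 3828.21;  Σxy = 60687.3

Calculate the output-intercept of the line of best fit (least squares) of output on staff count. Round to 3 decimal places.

Sxx = Σx² − (Σx)²/n = 3828.21 − 3147.21 = 681
Sxy = Σxy − (Σx)(Σy)/n = 60687.3 − 52135.6 = 8551.7
b = Sxy/Sxx = 8551.7/681 = 12.557562
a = ȳ − b·x̄ = 309.777778 − 12.557562·18.7 = 74.951361

74.951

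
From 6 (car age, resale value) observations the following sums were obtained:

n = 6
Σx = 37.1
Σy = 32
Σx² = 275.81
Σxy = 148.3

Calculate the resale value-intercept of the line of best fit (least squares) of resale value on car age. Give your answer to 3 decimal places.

11.937

Sxx = Σx² − (Σx)²/n = 275.81 − 229.401667 = 46.408333
Sxy = Σxy − (Σx)(Σy)/n = 148.3 − 197.866667 = -49.566667
b = Sxy/Sxx = -49.566667/46.408333 = -1.068055
a = ȳ − b·x̄ = 5.333333 − (-1.068055)·6.183333 = 11.937475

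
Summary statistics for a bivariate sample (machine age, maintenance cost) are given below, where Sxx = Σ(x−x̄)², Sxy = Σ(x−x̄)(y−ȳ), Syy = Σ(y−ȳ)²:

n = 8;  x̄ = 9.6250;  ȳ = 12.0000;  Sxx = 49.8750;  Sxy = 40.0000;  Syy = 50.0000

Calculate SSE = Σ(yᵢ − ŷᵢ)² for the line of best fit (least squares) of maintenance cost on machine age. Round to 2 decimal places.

17.92

b = Sxy/Sxx = 40/49.875 = 0.802005
SSE = Syy − b·Sxy = 50 − 0.802005·40 = 17.919799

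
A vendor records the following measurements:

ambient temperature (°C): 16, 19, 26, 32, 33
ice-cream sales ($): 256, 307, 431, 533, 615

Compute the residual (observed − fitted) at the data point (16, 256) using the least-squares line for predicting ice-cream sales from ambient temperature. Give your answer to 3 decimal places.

n = 5, Σx = 126, Σy = 2142, Σxy = 58486, Σx² = 3406
Sxx = Σx² − (Σx)²/n = 3406 − 3175.2 = 230.8
Sxy = Σxy − (Σx)(Σy)/n = 58486 − 53978.4 = 4507.6
b = Sxy/Sxx = 4507.6/230.8 = 19.530329
a = ȳ − b·x̄ = 428.4 − 19.530329·25.2 = -63.764298
ŷ(16) = -63.764298 + 19.530329·16 = 248.720971
residual = y − ŷ = 256 − 248.720971 = 7.279029

7.279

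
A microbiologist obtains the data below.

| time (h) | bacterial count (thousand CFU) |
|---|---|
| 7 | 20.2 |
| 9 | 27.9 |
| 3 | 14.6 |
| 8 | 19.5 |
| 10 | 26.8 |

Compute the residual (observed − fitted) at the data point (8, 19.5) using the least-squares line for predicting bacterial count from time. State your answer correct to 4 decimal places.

n = 5, Σx = 37, Σy = 109, Σxy = 860.3, Σx² = 303
Sxx = Σx² − (Σx)²/n = 303 − 273.8 = 29.2
Sxy = Σxy − (Σx)(Σy)/n = 860.3 − 806.6 = 53.7
b = Sxy/Sxx = 53.7/29.2 = 1.839041
a = ȳ − b·x̄ = 21.8 − 1.839041·7.4 = 8.191096
ŷ(8) = 8.191096 + 1.839041·8 = 22.903425
residual = y − ŷ = 19.5 − 22.903425 = -3.403425

-3.4034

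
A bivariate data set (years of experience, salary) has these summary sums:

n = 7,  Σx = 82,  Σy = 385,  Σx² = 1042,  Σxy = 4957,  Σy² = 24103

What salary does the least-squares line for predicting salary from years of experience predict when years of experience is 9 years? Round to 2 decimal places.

40.10

Sxx = Σx² − (Σx)²/n = 1042 − 960.571429 = 81.428571
Sxy = Σxy − (Σx)(Σy)/n = 4957 − 4510 = 447
b = Sxy/Sxx = 447/81.428571 = 5.489474
a = ȳ − b·x̄ = 55 − 5.489474·11.714286 = -9.305263
ŷ(9) = a + b·9 = -9.305263 + 5.489474·9 = 40.1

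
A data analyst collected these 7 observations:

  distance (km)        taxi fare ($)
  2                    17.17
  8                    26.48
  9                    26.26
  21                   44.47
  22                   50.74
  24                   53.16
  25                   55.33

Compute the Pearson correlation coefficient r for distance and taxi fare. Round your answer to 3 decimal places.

n = 7, Σx = 111, Σy = 273.61, Σxy = 5191.76, Σx² = 2275, Σy² = 12125.1099
Sxx = Σx² − (Σx)²/n = 2275 − 1760.142857 = 514.857143
Sxy = Σxy − (Σx)(Σy)/n = 5191.76 − 4338.672857 = 853.087143
Syy = Σy² − (Σy)²/n = 12125.1099 − 10694.633157 = 1430.476743
r = Sxy/√(Sxx·Syy) = 853.087143/√(736491.168751) = 853.087143/858.190637 = 0.994053

0.994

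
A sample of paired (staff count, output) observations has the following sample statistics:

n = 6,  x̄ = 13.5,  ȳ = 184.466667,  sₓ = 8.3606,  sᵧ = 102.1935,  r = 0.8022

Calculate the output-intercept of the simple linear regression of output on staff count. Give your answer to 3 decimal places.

b = r · sᵧ/sₓ = 0.8022 · 102.1935/8.3606 = 9.805472
a = ȳ − b·x̄ = 184.466667 − 9.805472·13.5 = 52.092801

52.093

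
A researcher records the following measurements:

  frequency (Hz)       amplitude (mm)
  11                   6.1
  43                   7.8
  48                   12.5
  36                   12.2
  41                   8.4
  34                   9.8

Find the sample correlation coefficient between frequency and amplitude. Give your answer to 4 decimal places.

n = 6, Σx = 213, Σy = 56.8, Σxy = 2119.3, Σx² = 8407, Σy² = 569.74
Sxx = Σx² − (Σx)²/n = 8407 − 7561.5 = 845.5
Sxy = Σxy − (Σx)(Σy)/n = 2119.3 − 2016.4 = 102.9
Syy = Σy² − (Σy)²/n = 569.74 − 537.706667 = 32.033333
r = Sxy/√(Sxx·Syy) = 102.9/√(27084.183333) = 102.9/164.572730 = 0.625255

0.6253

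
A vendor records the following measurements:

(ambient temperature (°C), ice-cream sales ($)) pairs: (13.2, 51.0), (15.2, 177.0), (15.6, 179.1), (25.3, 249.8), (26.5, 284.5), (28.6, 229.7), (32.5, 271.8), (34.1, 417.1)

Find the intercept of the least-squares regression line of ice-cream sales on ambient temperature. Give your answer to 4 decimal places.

n = 8, Σx = 191, Σy = 1860, Σxy = 49642.78, Σx² = 5028
Sxx = Σx² − (Σx)²/n = 5028 − 4560.125 = 467.875
Sxy = Σxy − (Σx)(Σy)/n = 49642.78 − 44407.5 = 5235.28
b = Sxy/Sxx = 5235.28/467.875 = 11.189484
a = ȳ − b·x̄ = 232.5 − 11.189484·23.875 = -34.648939

-34.6489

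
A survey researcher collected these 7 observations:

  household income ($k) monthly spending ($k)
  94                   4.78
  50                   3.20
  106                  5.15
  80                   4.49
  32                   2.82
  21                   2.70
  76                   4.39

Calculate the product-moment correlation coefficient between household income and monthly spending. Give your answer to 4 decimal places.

0.9898

n = 7, Σx = 459, Σy = 27.53, Σxy = 1995, Σx² = 36213, Σy² = 114.2855
Sxx = Σx² − (Σx)²/n = 36213 − 30097.285714 = 6115.714286
Sxy = Σxy − (Σx)(Σy)/n = 1995 − 1805.181429 = 189.818571
Syy = Σy² − (Σy)²/n = 114.2855 − 108.271557 = 6.013943
r = Sxy/√(Sxx·Syy) = 189.818571/√(36779.556245) = 189.818571/191.779968 = 0.989773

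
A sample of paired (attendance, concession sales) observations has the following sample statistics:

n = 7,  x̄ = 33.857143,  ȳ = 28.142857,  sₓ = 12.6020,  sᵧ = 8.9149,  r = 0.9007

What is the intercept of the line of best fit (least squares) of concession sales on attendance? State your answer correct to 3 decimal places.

6.570

b = r · sᵧ/sₓ = 0.9007 · 8.9149/12.602 = 0.637173
a = ȳ − b·x̄ = 28.142857 − 0.637173·33.857143 = 6.570010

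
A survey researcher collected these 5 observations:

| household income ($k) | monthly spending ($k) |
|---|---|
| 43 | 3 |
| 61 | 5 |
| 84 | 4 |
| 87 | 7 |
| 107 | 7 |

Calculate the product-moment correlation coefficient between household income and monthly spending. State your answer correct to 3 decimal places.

0.798

n = 5, Σx = 382, Σy = 26, Σxy = 2128, Σx² = 31644, Σy² = 148
Sxx = Σx² − (Σx)²/n = 31644 − 29184.8 = 2459.2
Sxy = Σxy − (Σx)(Σy)/n = 2128 − 1986.4 = 141.6
Syy = Σy² − (Σy)²/n = 148 − 135.2 = 12.8
r = Sxy/√(Sxx·Syy) = 141.6/√(31477.76) = 141.6/177.419728 = 0.798107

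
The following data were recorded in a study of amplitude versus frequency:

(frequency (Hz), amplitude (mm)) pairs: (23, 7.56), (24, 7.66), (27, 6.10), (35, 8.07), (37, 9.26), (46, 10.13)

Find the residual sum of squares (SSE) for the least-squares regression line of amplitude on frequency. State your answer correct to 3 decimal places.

3.054

n = 6, Σx = 192, Σy = 48.78, Σxy = 1613.47, Σx² = 6544, Σy² = 406.5286
Sxx = Σx² − (Σx)²/n = 6544 − 6144 = 400
Sxy = Σxy − (Σx)(Σy)/n = 1613.47 − 1560.96 = 52.51
Syy = Σy² − (Σy)²/n = 406.5286 − 396.5814 = 9.9472
b = Sxy/Sxx = 52.51/400 = 0.131275
SSE = Syy − b·Sxy = 9.9472 − 0.131275·52.51 = 3.053950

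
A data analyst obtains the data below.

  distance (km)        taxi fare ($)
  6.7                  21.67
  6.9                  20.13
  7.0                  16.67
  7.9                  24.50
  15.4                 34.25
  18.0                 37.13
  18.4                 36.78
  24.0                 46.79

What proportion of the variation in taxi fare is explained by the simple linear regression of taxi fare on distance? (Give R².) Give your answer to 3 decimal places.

0.966

n = 8, Σx = 104.3, Σy = 237.92, Σxy = 3589.828, Σx² = 1679.63, Σy² = 7846.7166
Sxx = Σx² − (Σx)²/n = 1679.63 − 1359.81125 = 319.81875
Sxy = Σxy − (Σx)(Σy)/n = 3589.828 − 3101.882 = 487.946
Syy = Σy² − (Σy)²/n = 7846.7166 − 7075.7408 = 770.9758
R² = Sxy²/(Sxx·Syy) = (487.946)²/(319.81875·770.9758) = 0.965604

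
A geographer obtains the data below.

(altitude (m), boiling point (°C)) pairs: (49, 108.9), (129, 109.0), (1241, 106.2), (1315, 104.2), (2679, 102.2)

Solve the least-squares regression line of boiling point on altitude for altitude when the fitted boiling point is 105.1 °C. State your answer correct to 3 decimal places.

n = 5, Σx = 5413, Σy = 530.5, Σxy = 562008.1, Σx² = 10465389
Sxx = Σx² − (Σx)²/n = 10465389 − 5860113.8 = 4605275.2
Sxy = Σxy − (Σx)(Σy)/n = 562008.1 − 574319.3 = -12311.2
b = Sxy/Sxx = -12311.2/4605275.2 = -0.002673
a = ȳ − b·x̄ = 106.1 − (-0.002673)·1082.6 = 108.994095
Set a + b·x = 105.1: x = (105.1 − 108.994095) / (-0.002673) = 1456.671999

1456.672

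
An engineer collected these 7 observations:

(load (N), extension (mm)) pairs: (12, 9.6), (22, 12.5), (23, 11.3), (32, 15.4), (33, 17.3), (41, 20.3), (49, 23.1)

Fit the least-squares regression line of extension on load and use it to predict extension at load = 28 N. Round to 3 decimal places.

n = 7, Σx = 212, Σy = 109.5, Σxy = 3678, Σx² = 7352
Sxx = Σx² − (Σx)²/n = 7352 − 6420.571429 = 931.428571
Sxy = Σxy − (Σx)(Σy)/n = 3678 − 3316.285714 = 361.714286
b = Sxy/Sxx = 361.714286/931.428571 = 0.388344
a = ȳ − b·x̄ = 15.642857 − 0.388344·30.285714 = 3.881595
ŷ(28) = a + b·28 = 3.881595 + 0.388344·28 = 14.755215

14.755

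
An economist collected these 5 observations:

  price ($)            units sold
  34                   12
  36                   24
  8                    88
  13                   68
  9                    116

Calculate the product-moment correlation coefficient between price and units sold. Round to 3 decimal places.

-0.937

n = 5, Σx = 100, Σy = 308, Σxy = 3904, Σx² = 2766, Σy² = 26544
Sxx = Σx² − (Σx)²/n = 2766 − 2000 = 766
Sxy = Σxy − (Σx)(Σy)/n = 3904 − 6160 = -2256
Syy = Σy² − (Σy)²/n = 26544 − 18972.8 = 7571.2
r = Sxy/√(Sxx·Syy) = -2256/√(5799539.2) = -2256/2408.223245 = -0.936790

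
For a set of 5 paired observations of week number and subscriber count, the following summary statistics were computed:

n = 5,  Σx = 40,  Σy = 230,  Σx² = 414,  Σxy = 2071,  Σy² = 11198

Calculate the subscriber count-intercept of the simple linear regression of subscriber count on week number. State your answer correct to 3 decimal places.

26.340

Sxx = Σx² − (Σx)²/n = 414 − 320 = 94
Sxy = Σxy − (Σx)(Σy)/n = 2071 − 1840 = 231
b = Sxy/Sxx = 231/94 = 2.457447
a = ȳ − b·x̄ = 46 − 2.457447·8 = 26.340426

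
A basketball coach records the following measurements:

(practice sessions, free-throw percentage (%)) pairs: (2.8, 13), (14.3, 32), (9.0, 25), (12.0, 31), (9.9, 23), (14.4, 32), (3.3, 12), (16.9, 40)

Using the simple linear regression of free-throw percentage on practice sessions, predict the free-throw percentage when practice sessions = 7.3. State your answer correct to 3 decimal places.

n = 8, Σx = 82.6, Σy = 208, Σxy = 2495.1, Σx² = 1039.2
Sxx = Σx² − (Σx)²/n = 1039.2 − 852.845 = 186.355
Sxy = Σxy − (Σx)(Σy)/n = 2495.1 − 2147.6 = 347.5
b = Sxy/Sxx = 347.5/186.355 = 1.864721
a = ȳ − b·x̄ = 26 − 1.864721·10.325 = 6.746760
ŷ(7.3) = a + b·7.3 = 6.746760 + 1.864721·7.3 = 20.359220

20.359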